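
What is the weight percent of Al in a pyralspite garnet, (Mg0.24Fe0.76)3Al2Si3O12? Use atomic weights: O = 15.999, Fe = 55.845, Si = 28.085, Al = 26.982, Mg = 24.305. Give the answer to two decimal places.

11.36 wt%

Molar mass of (Mg0.24Fe0.76)3Al2Si3O12: 0.72*24.305 + 2.28*55.845 + 2*26.982 + 3*28.085 + 12*15.999 = 475.033 g/mol.
Mass of Al per formula unit: 2 × 26.982 = 53.964 g.
Weight fraction Al = 53.964 / 475.033 = 0.1136.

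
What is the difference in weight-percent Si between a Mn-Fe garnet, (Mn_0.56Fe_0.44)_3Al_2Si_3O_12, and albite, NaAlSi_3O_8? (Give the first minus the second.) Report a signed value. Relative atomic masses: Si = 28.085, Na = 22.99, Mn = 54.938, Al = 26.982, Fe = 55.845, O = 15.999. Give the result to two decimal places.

Si in (Mn_0.56Fe_0.44)_3Al_2Si_3O_12: molar mass 496.218 g/mol; 3×28.085 = 84.255 g → 16.98 wt%.
Si in NaAlSi_3O_8: molar mass 262.219 g/mol; 3×28.085 = 84.255 g → 32.13 wt%.
Difference = 16.98 − 32.13 = -15.15 percentage points.

-15.15 percentage points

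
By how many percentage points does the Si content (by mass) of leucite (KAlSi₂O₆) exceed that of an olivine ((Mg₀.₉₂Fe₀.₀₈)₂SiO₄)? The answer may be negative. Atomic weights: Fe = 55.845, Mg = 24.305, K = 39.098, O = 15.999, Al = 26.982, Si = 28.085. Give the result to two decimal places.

6.47 percentage points

Si in KAlSi₂O₆: molar mass 218.244 g/mol; 2×28.085 = 56.170 g → 25.74 wt%.
Si in (Mg₀.₉₂Fe₀.₀₈)₂SiO₄: molar mass 145.737 g/mol; 1×28.085 = 28.085 g → 19.27 wt%.
Difference = 25.74 − 19.27 = 6.47 percentage points.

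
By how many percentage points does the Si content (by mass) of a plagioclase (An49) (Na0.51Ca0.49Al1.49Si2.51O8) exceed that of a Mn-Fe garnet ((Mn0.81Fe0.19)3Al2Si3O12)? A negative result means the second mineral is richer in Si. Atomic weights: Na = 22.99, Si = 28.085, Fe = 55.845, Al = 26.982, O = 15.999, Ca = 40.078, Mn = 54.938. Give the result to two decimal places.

9.10 percentage points

Si in Na0.51Ca0.49Al1.49Si2.51O8: molar mass 270.052 g/mol; 2.51×28.085 = 70.493 g → 26.10 wt%.
Si in (Mn0.81Fe0.19)3Al2Si3O12: molar mass 495.538 g/mol; 3×28.085 = 84.255 g → 17.00 wt%.
Difference = 26.10 − 17.00 = 9.10 percentage points.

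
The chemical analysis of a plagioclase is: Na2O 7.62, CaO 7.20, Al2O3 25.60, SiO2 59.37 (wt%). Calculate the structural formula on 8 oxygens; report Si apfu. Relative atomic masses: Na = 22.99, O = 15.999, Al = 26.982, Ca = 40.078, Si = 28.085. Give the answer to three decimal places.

2.652 Si apfu

7.62 wt% Na2O ÷ 61.979 g/mol = 0.12294 mol, giving 0.24588 Na and 0.12294 O.
7.20 wt% CaO ÷ 56.077 g/mol = 0.12839 mol, giving 0.12839 Ca and 0.12839 O.
25.60 wt% Al2O3 ÷ 101.961 g/mol = 0.25108 mol, giving 0.50216 Al and 0.75324 O.
59.37 wt% SiO2 ÷ 60.083 g/mol = 0.98813 mol, giving 0.98813 Si and 1.97626 O.
Oxygen sums to 2.98083; scaling by 8/2.98083 = 2.68382 puts the formula on 8 O.
Si: 0.98813 × 2.68382 = 2.652 atoms per formula unit.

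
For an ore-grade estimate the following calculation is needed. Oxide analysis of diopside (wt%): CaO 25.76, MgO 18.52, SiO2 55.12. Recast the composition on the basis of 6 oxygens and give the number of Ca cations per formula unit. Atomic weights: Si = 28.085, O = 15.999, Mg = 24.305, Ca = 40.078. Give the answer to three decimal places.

CaO (M=56.077): mol = 0.45937; Ca = 0.45937, O = 0.45937.
MgO (M=40.304): mol = 0.45951; Mg = 0.45951, O = 0.45951.
SiO2 (M=60.083): mol = 0.91740; Si = 0.91740, O = 1.83480.
ΣO = 2.75368; factor = 6/ΣO = 2.17890.
Ca apfu = 0.45937 × 2.17890 = 1.001.

1.001 Ca apfu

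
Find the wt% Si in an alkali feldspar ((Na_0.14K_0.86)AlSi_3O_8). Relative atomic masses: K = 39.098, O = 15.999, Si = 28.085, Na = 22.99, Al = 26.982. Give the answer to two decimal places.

30.52 weight percent

Molar mass of (Na_0.14K_0.86)AlSi_3O_8: 0.14*22.99 + 0.86*39.098 + 1*26.982 + 3*28.085 + 8*15.999 = 276.072 g/mol.
Mass of Si per formula unit: 3 × 28.085 = 84.255 g.
Weight fraction Si = 84.255 / 276.072 = 0.3052.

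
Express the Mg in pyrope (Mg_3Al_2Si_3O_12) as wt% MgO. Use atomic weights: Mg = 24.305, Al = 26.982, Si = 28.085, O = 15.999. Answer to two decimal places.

29.99 wt%

Formula mass = 403.122 g/mol.
3 Mg → 3.0000 mol MgO per formula unit; M(MgO) = 40.304, so MgO mass = 120.912 g.
120.912/403.122 × 100 = 29.99 wt%.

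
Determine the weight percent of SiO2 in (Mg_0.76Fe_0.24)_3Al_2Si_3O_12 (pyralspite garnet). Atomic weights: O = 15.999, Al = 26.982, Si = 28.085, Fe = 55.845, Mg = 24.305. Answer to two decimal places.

Molar mass of (Mg_0.76Fe_0.24)_3Al_2Si_3O_12 = 2.28*24.305 + 0.72*55.845 + 2*26.982 + 3*28.085 + 12*15.999 = 425.831 g/mol.
Each formula unit contains 3 Si, equivalent to 3/1 = 3.0000 mol SiO2.
M(SiO2) = 1×28.085 + 2×15.999 = 60.083 g/mol.
Mass of SiO2 per formula unit = 3.0000 × 60.083 = 180.249 g.
SiO2 wt% = 180.249 / 425.831 × 100 = 42.33%.

42.33 wt%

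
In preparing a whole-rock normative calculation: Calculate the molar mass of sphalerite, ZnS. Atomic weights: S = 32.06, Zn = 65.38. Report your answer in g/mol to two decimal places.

97.44 g/mol

The formula mass is the sum 1(65.38) + 1(32.06).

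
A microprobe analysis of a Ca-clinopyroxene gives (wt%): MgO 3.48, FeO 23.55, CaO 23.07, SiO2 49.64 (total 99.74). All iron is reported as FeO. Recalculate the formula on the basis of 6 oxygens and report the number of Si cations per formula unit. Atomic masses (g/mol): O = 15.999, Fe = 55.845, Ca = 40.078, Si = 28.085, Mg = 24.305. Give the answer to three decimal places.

2.001 Si apfu

3.48 wt% MgO ÷ 40.304 g/mol = 0.08634 mol, giving 0.08634 Mg and 0.08634 O.
23.55 wt% FeO ÷ 71.844 g/mol = 0.32779 mol, giving 0.32779 Fe and 0.32779 O.
23.07 wt% CaO ÷ 56.077 g/mol = 0.41140 mol, giving 0.41140 Ca and 0.41140 O.
49.64 wt% SiO2 ÷ 60.083 g/mol = 0.82619 mol, giving 0.82619 Si and 1.65238 O.
Oxygen sums to 2.47791; scaling by 6/2.47791 = 2.42140 puts the formula on 6 O.
Si: 0.82619 × 2.42140 = 2.001 atoms per formula unit.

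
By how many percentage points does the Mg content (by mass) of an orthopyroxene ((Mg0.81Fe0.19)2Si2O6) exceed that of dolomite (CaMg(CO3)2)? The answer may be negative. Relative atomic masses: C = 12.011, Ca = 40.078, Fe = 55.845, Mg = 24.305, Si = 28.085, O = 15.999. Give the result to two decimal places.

M((Mg0.81Fe0.19)2Si2O6) = 212.759 g/mol, so wt% Mg = 39.374/212.759 × 100 = 18.51%.
M(CaMg(CO3)2) = 184.399 g/mol, so wt% Mg = 24.305/184.399 × 100 = 13.18%.
18.51 − 13.18 = 5.33 pp.

5.33 percentage points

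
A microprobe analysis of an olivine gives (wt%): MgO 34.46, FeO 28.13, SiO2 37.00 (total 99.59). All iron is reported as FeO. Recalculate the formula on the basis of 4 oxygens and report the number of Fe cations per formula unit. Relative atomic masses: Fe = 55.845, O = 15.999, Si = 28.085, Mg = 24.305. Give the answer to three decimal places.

0.632 Fe apfu

MgO: 34.46/40.304 = 0.85500 mol → 0.85500 mol Mg, 0.85500 mol O.
FeO: 28.13/71.844 = 0.39154 mol → 0.39154 mol Fe, 0.39154 mol O.
SiO2: 37.00/60.083 = 0.61581 mol → 0.61581 mol Si, 1.23162 mol O.
Total oxygen = 2.47816 mol. Normalization factor = 4/2.47816 = 1.61410.
Fe per 4 O = 0.39154 × 1.61410 = 0.632.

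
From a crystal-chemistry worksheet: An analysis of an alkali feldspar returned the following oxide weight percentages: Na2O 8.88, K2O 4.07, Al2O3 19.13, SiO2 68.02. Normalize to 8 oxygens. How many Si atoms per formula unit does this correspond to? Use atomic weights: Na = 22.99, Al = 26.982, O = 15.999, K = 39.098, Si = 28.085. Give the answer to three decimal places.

Na2O: 8.88/61.979 = 0.14327 mol → 0.28654 mol Na, 0.14327 mol O.
K2O: 4.07/94.195 = 0.04321 mol → 0.08642 mol K, 0.04321 mol O.
Al2O3: 19.13/101.961 = 0.18762 mol → 0.37524 mol Al, 0.56286 mol O.
SiO2: 68.02/60.083 = 1.13210 mol → 1.13210 mol Si, 2.26420 mol O.
Total oxygen = 3.01354 mol. Normalization factor = 8/3.01354 = 2.65469.
Si per 8 O = 1.13210 × 2.65469 = 3.005.

3.005 Si apfu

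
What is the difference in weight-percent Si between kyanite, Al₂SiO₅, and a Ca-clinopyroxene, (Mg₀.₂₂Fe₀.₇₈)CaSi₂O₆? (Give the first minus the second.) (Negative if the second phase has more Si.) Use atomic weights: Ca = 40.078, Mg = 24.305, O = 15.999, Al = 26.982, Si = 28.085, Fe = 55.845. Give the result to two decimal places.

-5.96 percentage points

M(Al₂SiO₅) = 162.044 g/mol, so wt% Si = 28.085/162.044 × 100 = 17.33%.
M((Mg₀.₂₂Fe₀.₇₈)CaSi₂O₆) = 241.148 g/mol, so wt% Si = 56.170/241.148 × 100 = 23.29%.
17.33 − 23.29 = -5.96 pp.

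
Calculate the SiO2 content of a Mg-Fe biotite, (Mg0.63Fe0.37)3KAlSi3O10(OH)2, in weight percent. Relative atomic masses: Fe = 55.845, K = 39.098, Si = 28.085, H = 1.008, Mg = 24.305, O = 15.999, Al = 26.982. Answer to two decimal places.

39.85 wt%

Molar mass of (Mg0.63Fe0.37)3KAlSi3O10(OH)2 = 1.89*24.305 + 1.11*55.845 + 1*39.098 + 1*26.982 + 3*28.085 + 12*15.999 + 2*1.008 = 452.263 g/mol.
Each formula unit contains 3 Si, equivalent to 3/1 = 3.0000 mol SiO2.
M(SiO2) = 1×28.085 + 2×15.999 = 60.083 g/mol.
Mass of SiO2 per formula unit = 3.0000 × 60.083 = 180.249 g.
SiO2 wt% = 180.249 / 452.263 × 100 = 39.85%.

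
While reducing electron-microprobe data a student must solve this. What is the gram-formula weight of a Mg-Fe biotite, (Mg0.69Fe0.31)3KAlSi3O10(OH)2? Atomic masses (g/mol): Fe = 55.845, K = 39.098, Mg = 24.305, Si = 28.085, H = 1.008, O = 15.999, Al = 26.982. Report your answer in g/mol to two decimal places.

The formula mass is the sum 2.07(24.305) + 0.93(55.845) + 1(39.098) + 1(26.982) + 3(28.085) + 12(15.999) + 2(1.008).

446.59 g/mol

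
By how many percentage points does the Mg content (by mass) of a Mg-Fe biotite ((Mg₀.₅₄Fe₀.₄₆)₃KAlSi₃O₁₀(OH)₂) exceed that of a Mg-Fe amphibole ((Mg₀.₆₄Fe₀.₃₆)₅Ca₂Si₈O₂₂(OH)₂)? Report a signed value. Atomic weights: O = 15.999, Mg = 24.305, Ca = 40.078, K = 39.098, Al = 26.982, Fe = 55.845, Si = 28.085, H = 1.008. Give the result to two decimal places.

-0.40 percentage points

First mineral: 39.374 g Mg in 460.779 g formula = 8.55 wt% Mg.
Second mineral: 77.776 g Mg in 869.125 g formula = 8.95 wt% Mg.
8.55% − 8.95% gives a difference of -0.40 percentage points.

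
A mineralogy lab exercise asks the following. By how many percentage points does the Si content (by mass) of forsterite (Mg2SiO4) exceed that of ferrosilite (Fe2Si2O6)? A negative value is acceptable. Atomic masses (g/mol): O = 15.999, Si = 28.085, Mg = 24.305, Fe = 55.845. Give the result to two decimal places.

-1.33 percentage points

First mineral: 28.085 g Si in 140.691 g formula = 19.96 wt% Si.
Second mineral: 56.170 g Si in 263.854 g formula = 21.29 wt% Si.
19.96% − 21.29% gives a difference of -1.33 percentage points.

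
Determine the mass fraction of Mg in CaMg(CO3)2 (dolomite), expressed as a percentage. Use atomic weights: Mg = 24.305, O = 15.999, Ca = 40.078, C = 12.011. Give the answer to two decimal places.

13.18 mass %

Molar mass of CaMg(CO3)2: 1×40.078 + 1×24.305 + 2×12.011 + 6×15.999 = 184.399 g/mol.
Mass of Mg per formula unit: 1 × 24.305 = 24.305 g.
Weight fraction Mg = 24.305 / 184.399 = 0.1318.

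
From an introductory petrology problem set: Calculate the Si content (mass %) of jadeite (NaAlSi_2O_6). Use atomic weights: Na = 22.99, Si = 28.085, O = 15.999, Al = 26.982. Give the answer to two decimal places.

27.79 mass %

Molar mass of NaAlSi_2O_6: 1×22.99 + 1×26.982 + 2×28.085 + 6×15.999 = 202.136 g/mol.
Mass of Si per formula unit: 2 × 28.085 = 56.170 g.
Weight fraction Si = 56.170 / 202.136 = 0.2779.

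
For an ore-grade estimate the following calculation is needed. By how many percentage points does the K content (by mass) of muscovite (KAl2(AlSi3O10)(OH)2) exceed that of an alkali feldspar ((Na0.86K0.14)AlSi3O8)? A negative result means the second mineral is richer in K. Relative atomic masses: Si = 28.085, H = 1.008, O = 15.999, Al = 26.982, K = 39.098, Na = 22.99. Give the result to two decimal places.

First mineral: 39.098 g K in 398.303 g formula = 9.82 wt% K.
Second mineral: 5.474 g K in 264.474 g formula = 2.07 wt% K.
9.82% − 2.07% gives a difference of 7.75 percentage points.

7.75 percentage points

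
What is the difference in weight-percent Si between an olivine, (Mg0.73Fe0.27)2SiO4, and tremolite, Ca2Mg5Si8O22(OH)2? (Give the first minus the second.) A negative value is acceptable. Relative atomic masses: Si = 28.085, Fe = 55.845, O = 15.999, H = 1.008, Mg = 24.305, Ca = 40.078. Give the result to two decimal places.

-9.85 percentage points

M((Mg0.73Fe0.27)2SiO4) = 157.723 g/mol, so wt% Si = 28.085/157.723 × 100 = 17.81%.
M(Ca2Mg5Si8O22(OH)2) = 812.353 g/mol, so wt% Si = 224.680/812.353 × 100 = 27.66%.
17.81 − 27.66 = -9.85 pp.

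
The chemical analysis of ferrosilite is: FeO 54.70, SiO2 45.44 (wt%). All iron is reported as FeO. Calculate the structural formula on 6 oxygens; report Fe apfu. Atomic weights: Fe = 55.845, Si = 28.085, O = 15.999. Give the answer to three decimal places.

FeO (M=71.844): mol = 0.76137; Fe = 0.76137, O = 0.76137.
SiO2 (M=60.083): mol = 0.75629; Si = 0.75629, O = 1.51258.
ΣO = 2.27395; factor = 6/ΣO = 2.63858.
Fe apfu = 0.76137 × 2.63858 = 2.009.

2.009 Fe apfu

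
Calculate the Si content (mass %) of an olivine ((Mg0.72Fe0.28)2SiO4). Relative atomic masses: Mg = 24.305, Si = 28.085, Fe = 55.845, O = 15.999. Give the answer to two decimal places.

Formula mass = 1.44·24.305 + 0.56·55.845 + 1·28.085 + 4·15.999 = 158.353 g/mol, of which 28.085 g is Si.
So Si makes up 28.085/158.353 = 0.1774 of the mass, i.e. 17.74%.

17.74 mass %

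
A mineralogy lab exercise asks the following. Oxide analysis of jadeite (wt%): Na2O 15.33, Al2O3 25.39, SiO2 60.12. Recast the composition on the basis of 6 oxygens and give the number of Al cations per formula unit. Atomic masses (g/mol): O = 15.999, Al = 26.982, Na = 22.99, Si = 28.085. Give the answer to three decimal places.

0.998 Al apfu

15.33 wt% Na2O ÷ 61.979 g/mol = 0.24734 mol, giving 0.49468 Na and 0.24734 O.
25.39 wt% Al2O3 ÷ 101.961 g/mol = 0.24902 mol, giving 0.49804 Al and 0.74706 O.
60.12 wt% SiO2 ÷ 60.083 g/mol = 1.00062 mol, giving 1.00062 Si and 2.00124 O.
Oxygen sums to 2.99564; scaling by 6/2.99564 = 2.00291 puts the formula on 6 O.
Al: 0.49804 × 2.00291 = 0.998 atoms per formula unit.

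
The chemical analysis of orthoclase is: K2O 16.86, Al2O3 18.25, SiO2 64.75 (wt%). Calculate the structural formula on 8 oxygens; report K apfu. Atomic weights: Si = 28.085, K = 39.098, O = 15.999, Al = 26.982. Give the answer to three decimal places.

0.997 K apfu

K2O: 16.86/94.195 = 0.17899 mol → 0.35798 mol K, 0.17899 mol O.
Al2O3: 18.25/101.961 = 0.17899 mol → 0.35798 mol Al, 0.53697 mol O.
SiO2: 64.75/60.083 = 1.07768 mol → 1.07768 mol Si, 2.15536 mol O.
Total oxygen = 2.87132 mol. Normalization factor = 8/2.87132 = 2.78617.
K per 8 O = 0.35798 × 2.78617 = 0.997.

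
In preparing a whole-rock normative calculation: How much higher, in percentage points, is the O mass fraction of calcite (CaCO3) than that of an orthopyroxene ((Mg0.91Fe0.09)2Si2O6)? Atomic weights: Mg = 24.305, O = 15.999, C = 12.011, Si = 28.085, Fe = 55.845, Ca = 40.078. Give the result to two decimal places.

1.46 percentage points

M(CaCO3) = 100.086 g/mol, so wt% O = 47.997/100.086 × 100 = 47.96%.
M((Mg0.91Fe0.09)2Si2O6) = 206.451 g/mol, so wt% O = 95.994/206.451 × 100 = 46.50%.
47.96 − 46.50 = 1.46 pp.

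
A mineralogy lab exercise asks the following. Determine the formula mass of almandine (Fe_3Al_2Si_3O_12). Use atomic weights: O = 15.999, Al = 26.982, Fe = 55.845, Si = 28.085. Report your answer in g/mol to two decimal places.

497.74 g/mol

Fe: 3 × 55.845 = 167.5350
Al: 2 × 26.982 = 53.9640
Si: 3 × 28.085 = 84.2550
O: 12 × 15.999 = 191.9880
Summing the contributions gives the formula mass.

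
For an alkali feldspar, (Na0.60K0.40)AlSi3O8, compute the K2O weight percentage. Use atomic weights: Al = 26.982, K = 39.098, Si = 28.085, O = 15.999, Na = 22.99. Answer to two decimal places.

Formula mass = 268.662 g/mol.
0.40 K → 0.2000 mol K2O per formula unit; M(K2O) = 94.195, so K2O mass = 18.839 g.
18.839/268.662 × 100 = 7.01 wt%.

7.01 wt%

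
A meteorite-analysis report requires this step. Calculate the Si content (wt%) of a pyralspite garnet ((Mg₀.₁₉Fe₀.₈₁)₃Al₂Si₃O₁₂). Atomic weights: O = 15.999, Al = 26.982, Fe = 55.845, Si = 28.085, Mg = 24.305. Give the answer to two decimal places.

17.56 wt%

Formula mass = 0.57×24.305 + 2.43×55.845 + 2×26.982 + 3×28.085 + 12×15.999 = 479.764 g/mol, of which 84.255 g is Si.
So Si makes up 84.255/479.764 = 0.1756 of the mass, i.e. 17.56%.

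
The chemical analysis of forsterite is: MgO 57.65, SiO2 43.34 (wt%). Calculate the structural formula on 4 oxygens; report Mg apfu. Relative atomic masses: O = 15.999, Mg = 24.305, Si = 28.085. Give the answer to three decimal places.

1.991 Mg apfu

57.65 wt% MgO ÷ 40.304 g/mol = 1.43038 mol, giving 1.43038 Mg and 1.43038 O.
43.34 wt% SiO2 ÷ 60.083 g/mol = 0.72134 mol, giving 0.72134 Si and 1.44268 O.
Oxygen sums to 2.87306; scaling by 4/2.87306 = 1.39224 puts the formula on 4 O.
Mg: 1.43038 × 1.39224 = 1.991 atoms per formula unit.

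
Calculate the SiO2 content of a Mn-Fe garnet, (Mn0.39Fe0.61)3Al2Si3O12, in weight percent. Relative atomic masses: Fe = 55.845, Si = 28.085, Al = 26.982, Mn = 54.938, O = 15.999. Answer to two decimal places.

Molar mass of (Mn0.39Fe0.61)3Al2Si3O12 = 1.17·54.938 + 1.83·55.845 + 2·26.982 + 3·28.085 + 12·15.999 = 496.681 g/mol.
Each formula unit contains 3 Si, equivalent to 3/1 = 3.0000 mol SiO2.
M(SiO2) = 1×28.085 + 2×15.999 = 60.083 g/mol.
Mass of SiO2 per formula unit = 3.0000 × 60.083 = 180.249 g.
SiO2 wt% = 180.249 / 496.681 × 100 = 36.29%.

36.29 wt%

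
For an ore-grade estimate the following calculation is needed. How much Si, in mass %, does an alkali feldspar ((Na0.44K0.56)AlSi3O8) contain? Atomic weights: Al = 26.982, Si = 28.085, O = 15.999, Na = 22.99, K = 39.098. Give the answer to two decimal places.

31.06 mass %

Formula mass = 0.44·22.99 + 0.56·39.098 + 1·26.982 + 3·28.085 + 8·15.999 = 271.239 g/mol, of which 84.255 g is Si.
So Si makes up 84.255/271.239 = 0.3106 of the mass, i.e. 31.06%.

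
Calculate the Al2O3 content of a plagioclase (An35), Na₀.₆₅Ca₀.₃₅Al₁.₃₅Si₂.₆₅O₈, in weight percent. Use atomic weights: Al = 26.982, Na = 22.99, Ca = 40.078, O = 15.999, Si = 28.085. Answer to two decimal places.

Formula mass = 267.814 g/mol.
1.35 Al → 0.6750 mol Al2O3 per formula unit; M(Al2O3) = 101.961, so Al2O3 mass = 68.824 g.
68.824/267.814 × 100 = 25.70 wt%.

25.70 wt%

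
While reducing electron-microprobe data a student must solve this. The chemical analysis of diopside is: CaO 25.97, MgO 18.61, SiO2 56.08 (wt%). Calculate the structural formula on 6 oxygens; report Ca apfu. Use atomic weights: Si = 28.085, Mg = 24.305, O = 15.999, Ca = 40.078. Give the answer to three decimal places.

0.995 Ca apfu

CaO: 25.97/56.077 = 0.46311 mol → 0.46311 mol Ca, 0.46311 mol O.
MgO: 18.61/40.304 = 0.46174 mol → 0.46174 mol Mg, 0.46174 mol O.
SiO2: 56.08/60.083 = 0.93338 mol → 0.93338 mol Si, 1.86676 mol O.
Total oxygen = 2.79161 mol. Normalization factor = 6/2.79161 = 2.14930.
Ca per 6 O = 0.46311 × 2.14930 = 0.995.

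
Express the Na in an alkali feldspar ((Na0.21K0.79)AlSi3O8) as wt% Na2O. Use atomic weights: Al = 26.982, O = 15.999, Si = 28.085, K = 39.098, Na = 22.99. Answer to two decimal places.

2.37 wt%

Formula mass = 274.944 g/mol.
0.21 Na → 0.1050 mol Na2O per formula unit; M(Na2O) = 61.979, so Na2O mass = 6.508 g.
6.508/274.944 × 100 = 2.37 wt%.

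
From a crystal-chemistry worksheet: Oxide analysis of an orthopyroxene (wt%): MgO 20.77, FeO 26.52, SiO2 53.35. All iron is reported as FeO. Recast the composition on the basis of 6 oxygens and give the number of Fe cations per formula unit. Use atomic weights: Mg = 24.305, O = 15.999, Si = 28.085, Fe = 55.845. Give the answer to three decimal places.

0.833 Fe apfu

20.77 wt% MgO ÷ 40.304 g/mol = 0.51533 mol, giving 0.51533 Mg and 0.51533 O.
26.52 wt% FeO ÷ 71.844 g/mol = 0.36913 mol, giving 0.36913 Fe and 0.36913 O.
53.35 wt% SiO2 ÷ 60.083 g/mol = 0.88794 mol, giving 0.88794 Si and 1.77588 O.
Oxygen sums to 2.66034; scaling by 6/2.66034 = 2.25535 puts the formula on 6 O.
Fe: 0.36913 × 2.25535 = 0.833 atoms per formula unit.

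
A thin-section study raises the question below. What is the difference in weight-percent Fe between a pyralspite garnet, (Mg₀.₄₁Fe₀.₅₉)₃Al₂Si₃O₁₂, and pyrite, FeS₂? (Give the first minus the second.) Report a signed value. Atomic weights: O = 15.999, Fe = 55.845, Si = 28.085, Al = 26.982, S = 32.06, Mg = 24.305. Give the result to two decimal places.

-25.01 percentage points

M((Mg₀.₄₁Fe₀.₅₉)₃Al₂Si₃O₁₂) = 458.948 g/mol, so wt% Fe = 98.846/458.948 × 100 = 21.54%.
M(FeS₂) = 119.965 g/mol, so wt% Fe = 55.845/119.965 × 100 = 46.55%.
21.54 − 46.55 = -25.01 pp.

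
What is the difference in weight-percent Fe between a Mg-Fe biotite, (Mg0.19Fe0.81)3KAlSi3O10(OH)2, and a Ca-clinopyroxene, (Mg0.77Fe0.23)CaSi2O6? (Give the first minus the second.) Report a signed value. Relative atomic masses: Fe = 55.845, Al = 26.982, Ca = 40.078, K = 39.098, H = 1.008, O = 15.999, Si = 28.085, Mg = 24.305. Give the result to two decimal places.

21.74 percentage points

M((Mg0.19Fe0.81)3KAlSi3O10(OH)2) = 493.896 g/mol, so wt% Fe = 135.703/493.896 × 100 = 27.48%.
M((Mg0.77Fe0.23)CaSi2O6) = 223.801 g/mol, so wt% Fe = 12.844/223.801 × 100 = 5.74%.
27.48 − 5.74 = 21.74 pp.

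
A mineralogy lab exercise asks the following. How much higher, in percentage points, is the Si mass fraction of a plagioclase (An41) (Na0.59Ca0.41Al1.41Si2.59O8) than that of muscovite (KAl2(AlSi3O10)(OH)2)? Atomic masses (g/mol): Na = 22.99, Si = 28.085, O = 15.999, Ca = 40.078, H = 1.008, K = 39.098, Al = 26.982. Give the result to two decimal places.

First mineral: 72.740 g Si in 268.773 g formula = 27.06 wt% Si.
Second mineral: 84.255 g Si in 398.303 g formula = 21.15 wt% Si.
27.06% − 21.15% gives a difference of 5.91 percentage points.

5.91 percentage points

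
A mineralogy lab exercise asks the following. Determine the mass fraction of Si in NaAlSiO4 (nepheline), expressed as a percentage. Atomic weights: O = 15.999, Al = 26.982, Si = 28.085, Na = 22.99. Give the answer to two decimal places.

19.77 mass %

Molar mass of NaAlSiO4: 1*22.99 + 1*26.982 + 1*28.085 + 4*15.999 = 142.053 g/mol.
Mass of Si per formula unit: 1 × 28.085 = 28.085 g.
Weight fraction Si = 28.085 / 142.053 = 0.1977.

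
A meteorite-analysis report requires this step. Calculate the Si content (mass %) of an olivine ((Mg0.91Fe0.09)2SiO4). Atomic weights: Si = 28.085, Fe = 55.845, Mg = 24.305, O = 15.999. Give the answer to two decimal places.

19.19 mass %

Formula mass = 1.82·24.305 + 0.18·55.845 + 1·28.085 + 4·15.999 = 146.368 g/mol, of which 28.085 g is Si.
So Si makes up 28.085/146.368 = 0.1919 of the mass, i.e. 19.19%.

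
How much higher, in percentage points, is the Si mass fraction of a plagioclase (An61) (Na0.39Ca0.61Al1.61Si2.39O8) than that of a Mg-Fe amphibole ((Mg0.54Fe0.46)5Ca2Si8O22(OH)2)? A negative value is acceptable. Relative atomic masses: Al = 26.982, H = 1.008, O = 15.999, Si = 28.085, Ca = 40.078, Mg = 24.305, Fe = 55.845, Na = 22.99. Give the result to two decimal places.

-0.71 percentage points

Si in Na0.39Ca0.61Al1.61Si2.39O8: molar mass 271.970 g/mol; 2.39×28.085 = 67.123 g → 24.68 wt%.
Si in (Mg0.54Fe0.46)5Ca2Si8O22(OH)2: molar mass 884.895 g/mol; 8×28.085 = 224.680 g → 25.39 wt%.
Difference = 24.68 − 25.39 = -0.71 percentage points.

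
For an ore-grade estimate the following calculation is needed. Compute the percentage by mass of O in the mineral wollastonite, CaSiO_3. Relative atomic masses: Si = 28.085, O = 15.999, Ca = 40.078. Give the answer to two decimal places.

M(CaSiO_3) = 116.160 g/mol.
O contributes 3 × 15.999 = 47.997 g per mole.
47.997/116.160 = 0.4132 → 41.32%.

41.32 weight percent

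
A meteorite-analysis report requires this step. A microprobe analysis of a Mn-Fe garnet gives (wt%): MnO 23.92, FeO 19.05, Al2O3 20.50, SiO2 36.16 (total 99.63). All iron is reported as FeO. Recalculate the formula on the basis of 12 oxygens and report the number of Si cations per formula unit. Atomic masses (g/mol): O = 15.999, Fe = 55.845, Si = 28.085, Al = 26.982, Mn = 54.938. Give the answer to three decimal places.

23.92 wt% MnO ÷ 70.937 g/mol = 0.33720 mol, giving 0.33720 Mn and 0.33720 O.
19.05 wt% FeO ÷ 71.844 g/mol = 0.26516 mol, giving 0.26516 Fe and 0.26516 O.
20.50 wt% Al2O3 ÷ 101.961 g/mol = 0.20106 mol, giving 0.40212 Al and 0.60318 O.
36.16 wt% SiO2 ÷ 60.083 g/mol = 0.60183 mol, giving 0.60183 Si and 1.20366 O.
Oxygen sums to 2.40920; scaling by 12/2.40920 = 4.98091 puts the formula on 12 O.
Si: 0.60183 × 4.98091 = 2.998 atoms per formula unit.

2.998 Si apfu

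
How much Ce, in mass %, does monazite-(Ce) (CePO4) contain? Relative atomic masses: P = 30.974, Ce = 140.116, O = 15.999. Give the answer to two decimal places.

M(CePO4) = 235.086 g/mol.
Ce contributes 1 × 140.116 = 140.116 g per mole.
140.116/235.086 = 0.5960 → 59.60%.

59.60 mass %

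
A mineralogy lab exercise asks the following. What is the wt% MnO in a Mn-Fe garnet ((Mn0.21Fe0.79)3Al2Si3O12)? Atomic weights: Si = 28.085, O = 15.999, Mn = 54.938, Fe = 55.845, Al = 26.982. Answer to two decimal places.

8.99 wt%

Molar mass of (Mn0.21Fe0.79)3Al2Si3O12 = 0.63·54.938 + 2.37·55.845 + 2·26.982 + 3·28.085 + 12·15.999 = 497.171 g/mol.
Each formula unit contains 0.63 Mn, equivalent to 0.63/1 = 0.6300 mol MnO.
M(MnO) = 1×54.938 + 1×15.999 = 70.937 g/mol.
Mass of MnO per formula unit = 0.6300 × 70.937 = 44.690 g.
MnO wt% = 44.690 / 497.171 × 100 = 8.99%.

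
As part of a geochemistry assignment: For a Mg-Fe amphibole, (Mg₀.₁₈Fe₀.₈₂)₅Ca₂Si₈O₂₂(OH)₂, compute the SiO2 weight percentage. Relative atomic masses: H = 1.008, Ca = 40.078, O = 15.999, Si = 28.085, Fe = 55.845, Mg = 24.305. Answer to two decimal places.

51.04 wt%

Formula mass = 941.667 g/mol.
8 Si → 8.0000 mol SiO2 per formula unit; M(SiO2) = 60.083, so SiO2 mass = 480.664 g.
480.664/941.667 × 100 = 51.04 wt%.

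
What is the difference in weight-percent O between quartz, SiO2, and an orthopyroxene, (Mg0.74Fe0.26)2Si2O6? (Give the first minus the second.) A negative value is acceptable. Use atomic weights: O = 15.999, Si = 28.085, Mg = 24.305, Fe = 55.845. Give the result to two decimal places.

9.06 percentage points

M(SiO2) = 60.083 g/mol, so wt% O = 31.998/60.083 × 100 = 53.26%.
M((Mg0.74Fe0.26)2Si2O6) = 217.175 g/mol, so wt% O = 95.994/217.175 × 100 = 44.20%.
53.26 − 44.20 = 9.06 pp.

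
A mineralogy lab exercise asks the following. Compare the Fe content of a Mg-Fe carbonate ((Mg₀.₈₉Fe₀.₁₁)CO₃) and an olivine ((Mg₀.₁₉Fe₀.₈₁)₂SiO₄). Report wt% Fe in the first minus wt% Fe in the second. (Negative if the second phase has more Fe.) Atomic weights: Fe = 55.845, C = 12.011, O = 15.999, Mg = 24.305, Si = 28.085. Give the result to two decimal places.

M((Mg₀.₈₉Fe₀.₁₁)CO₃) = 87.782 g/mol, so wt% Fe = 6.143/87.782 × 100 = 7.00%.
M((Mg₀.₁₉Fe₀.₈₁)₂SiO₄) = 191.786 g/mol, so wt% Fe = 90.469/191.786 × 100 = 47.17%.
7.00 − 47.17 = -40.17 pp.

-40.17 percentage points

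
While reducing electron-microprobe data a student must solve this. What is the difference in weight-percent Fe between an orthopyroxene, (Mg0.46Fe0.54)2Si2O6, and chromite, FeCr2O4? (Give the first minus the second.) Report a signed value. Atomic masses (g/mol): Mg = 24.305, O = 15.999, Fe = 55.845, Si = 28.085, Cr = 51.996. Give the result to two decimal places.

M((Mg0.46Fe0.54)2Si2O6) = 234.837 g/mol, so wt% Fe = 60.313/234.837 × 100 = 25.68%.
M(FeCr2O4) = 223.833 g/mol, so wt% Fe = 55.845/223.833 × 100 = 24.95%.
25.68 − 24.95 = 0.73 pp.

0.73 percentage points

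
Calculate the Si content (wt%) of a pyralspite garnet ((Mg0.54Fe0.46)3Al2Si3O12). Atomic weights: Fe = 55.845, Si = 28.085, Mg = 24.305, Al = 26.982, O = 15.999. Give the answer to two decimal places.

Formula mass = 1.62*24.305 + 1.38*55.845 + 2*26.982 + 3*28.085 + 12*15.999 = 446.647 g/mol, of which 84.255 g is Si.
So Si makes up 84.255/446.647 = 0.1886 of the mass, i.e. 18.86%.

18.86 wt%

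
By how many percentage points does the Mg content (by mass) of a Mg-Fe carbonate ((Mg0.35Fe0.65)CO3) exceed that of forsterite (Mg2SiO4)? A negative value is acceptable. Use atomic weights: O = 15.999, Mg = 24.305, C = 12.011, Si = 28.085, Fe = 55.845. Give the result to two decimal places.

-26.43 percentage points

Mg in (Mg0.35Fe0.65)CO3: molar mass 104.814 g/mol; 0.35×24.305 = 8.507 g → 8.12 wt%.
Mg in Mg2SiO4: molar mass 140.691 g/mol; 2×24.305 = 48.610 g → 34.55 wt%.
Difference = 8.12 − 34.55 = -26.43 percentage points.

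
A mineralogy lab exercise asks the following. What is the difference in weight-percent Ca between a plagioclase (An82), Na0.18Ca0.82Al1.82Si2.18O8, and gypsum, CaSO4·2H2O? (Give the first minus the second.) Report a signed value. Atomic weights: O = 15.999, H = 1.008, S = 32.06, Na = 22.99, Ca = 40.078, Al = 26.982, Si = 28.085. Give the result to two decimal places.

First mineral: 32.864 g Ca in 275.327 g formula = 11.94 wt% Ca.
Second mineral: 40.078 g Ca in 172.164 g formula = 23.28 wt% Ca.
11.94% − 23.28% gives a difference of -11.34 percentage points.

-11.34 percentage points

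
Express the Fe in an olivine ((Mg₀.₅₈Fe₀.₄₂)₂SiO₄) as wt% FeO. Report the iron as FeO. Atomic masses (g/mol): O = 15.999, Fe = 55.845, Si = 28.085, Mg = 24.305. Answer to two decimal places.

36.10 wt%

Molar mass of (Mg₀.₅₈Fe₀.₄₂)₂SiO₄ = 1.16×24.305 + 0.84×55.845 + 1×28.085 + 4×15.999 = 167.185 g/mol.
Each formula unit contains 0.84 Fe, equivalent to 0.84/1 = 0.8400 mol FeO.
M(FeO) = 1×55.845 + 1×15.999 = 71.844 g/mol.
Mass of FeO per formula unit = 0.8400 × 71.844 = 60.349 g.
FeO wt% = 60.349 / 167.185 × 100 = 36.10%.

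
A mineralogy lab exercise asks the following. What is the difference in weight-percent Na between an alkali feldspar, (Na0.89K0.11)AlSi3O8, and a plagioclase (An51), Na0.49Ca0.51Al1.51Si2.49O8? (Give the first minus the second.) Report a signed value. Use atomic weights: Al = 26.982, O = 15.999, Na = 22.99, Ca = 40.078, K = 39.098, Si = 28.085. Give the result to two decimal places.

Na in (Na0.89K0.11)AlSi3O8: molar mass 263.991 g/mol; 0.89×22.99 = 20.461 g → 7.75 wt%.
Na in Na0.49Ca0.51Al1.51Si2.49O8: molar mass 270.371 g/mol; 0.49×22.99 = 11.265 g → 4.17 wt%.
Difference = 7.75 − 4.17 = 3.58 percentage points.

3.58 percentage points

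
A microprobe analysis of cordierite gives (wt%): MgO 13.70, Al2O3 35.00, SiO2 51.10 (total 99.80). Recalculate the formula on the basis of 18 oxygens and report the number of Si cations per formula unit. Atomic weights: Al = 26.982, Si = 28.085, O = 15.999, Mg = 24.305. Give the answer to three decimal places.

4.985 Si apfu

13.70 wt% MgO ÷ 40.304 g/mol = 0.33992 mol, giving 0.33992 Mg and 0.33992 O.
35.00 wt% Al2O3 ÷ 101.961 g/mol = 0.34327 mol, giving 0.68654 Al and 1.02981 O.
51.10 wt% SiO2 ÷ 60.083 g/mol = 0.85049 mol, giving 0.85049 Si and 1.70098 O.
Oxygen sums to 3.07071; scaling by 18/3.07071 = 5.86184 puts the formula on 18 O.
Si: 0.85049 × 5.86184 = 4.985 atoms per formula unit.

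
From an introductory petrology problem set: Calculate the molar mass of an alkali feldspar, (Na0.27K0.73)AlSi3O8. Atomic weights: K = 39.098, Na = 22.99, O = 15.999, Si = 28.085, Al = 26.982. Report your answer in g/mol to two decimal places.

273.98 g/mol

Na: 0.27 × 22.99 = 6.2073
K: 0.73 × 39.098 = 28.5415
Al: 1 × 26.982 = 26.9820
Si: 3 × 28.085 = 84.2550
O: 8 × 15.999 = 127.9920
Summing the contributions gives the formula mass.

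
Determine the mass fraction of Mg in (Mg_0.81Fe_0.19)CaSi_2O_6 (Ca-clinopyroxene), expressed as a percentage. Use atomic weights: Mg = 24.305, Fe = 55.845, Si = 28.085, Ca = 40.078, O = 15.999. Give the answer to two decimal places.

Formula mass = 0.81·24.305 + 0.19·55.845 + 1·40.078 + 2·28.085 + 6·15.999 = 222.540 g/mol, of which 19.687 g is Mg.
So Mg makes up 19.687/222.540 = 0.0885 of the mass, i.e. 8.85%.

8.85 wt%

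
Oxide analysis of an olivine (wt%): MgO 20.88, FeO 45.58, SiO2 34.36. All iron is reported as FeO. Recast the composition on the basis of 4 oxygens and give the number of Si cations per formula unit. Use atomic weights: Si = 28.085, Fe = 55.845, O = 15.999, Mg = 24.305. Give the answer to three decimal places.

0.996 Si apfu

MgO (M=40.304): mol = 0.51806; Mg = 0.51806, O = 0.51806.
FeO (M=71.844): mol = 0.63443; Fe = 0.63443, O = 0.63443.
SiO2 (M=60.083): mol = 0.57188; Si = 0.57188, O = 1.14376.
ΣO = 2.29625; factor = 4/ΣO = 1.74197.
Si apfu = 0.57188 × 1.74197 = 0.996.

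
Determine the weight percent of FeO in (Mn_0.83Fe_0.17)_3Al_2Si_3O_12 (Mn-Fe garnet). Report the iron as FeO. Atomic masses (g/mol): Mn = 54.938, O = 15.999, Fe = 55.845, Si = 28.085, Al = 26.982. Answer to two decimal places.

7.39 wt%

Molar mass of (Mn_0.83Fe_0.17)_3Al_2Si_3O_12 = 2.49·54.938 + 0.51·55.845 + 2·26.982 + 3·28.085 + 12·15.999 = 495.484 g/mol.
Each formula unit contains 0.51 Fe, equivalent to 0.51/1 = 0.5100 mol FeO.
M(FeO) = 1×55.845 + 1×15.999 = 71.844 g/mol.
Mass of FeO per formula unit = 0.5100 × 71.844 = 36.640 g.
FeO wt% = 36.640 / 495.484 × 100 = 7.39%.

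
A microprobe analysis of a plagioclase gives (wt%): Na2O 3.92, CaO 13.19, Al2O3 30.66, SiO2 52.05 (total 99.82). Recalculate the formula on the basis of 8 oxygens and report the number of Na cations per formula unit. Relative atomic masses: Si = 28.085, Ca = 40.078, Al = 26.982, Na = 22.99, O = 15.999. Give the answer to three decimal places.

0.345 Na apfu

Na2O (M=61.979): mol = 0.06325; Na = 0.12650, O = 0.06325.
CaO (M=56.077): mol = 0.23521; Ca = 0.23521, O = 0.23521.
Al2O3 (M=101.961): mol = 0.30070; Al = 0.60140, O = 0.90210.
SiO2 (M=60.083): mol = 0.86630; Si = 0.86630, O = 1.73260.
ΣO = 2.93316; factor = 8/ΣO = 2.72743.
Na apfu = 0.12650 × 2.72743 = 0.345.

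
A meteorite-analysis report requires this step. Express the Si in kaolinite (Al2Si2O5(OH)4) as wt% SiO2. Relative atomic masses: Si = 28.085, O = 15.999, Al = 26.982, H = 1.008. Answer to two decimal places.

Formula mass = 258.157 g/mol.
2 Si → 2.0000 mol SiO2 per formula unit; M(SiO2) = 60.083, so SiO2 mass = 120.166 g.
120.166/258.157 × 100 = 46.55 wt%.

46.55 wt%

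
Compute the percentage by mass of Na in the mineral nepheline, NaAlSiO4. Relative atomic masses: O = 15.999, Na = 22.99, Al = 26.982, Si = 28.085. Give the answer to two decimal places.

M(NaAlSiO4) = 142.053 g/mol.
Na contributes 1 × 22.99 = 22.990 g per mole.
22.990/142.053 = 0.1618 → 16.18%.

16.18 mass %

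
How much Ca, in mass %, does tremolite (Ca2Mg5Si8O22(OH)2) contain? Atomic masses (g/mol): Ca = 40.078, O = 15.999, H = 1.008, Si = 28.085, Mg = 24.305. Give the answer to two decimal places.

M(Ca2Mg5Si8O22(OH)2) = 812.353 g/mol.
Ca contributes 2 × 40.078 = 80.156 g per mole.
80.156/812.353 = 0.0987 → 9.87%.

9.87 mass %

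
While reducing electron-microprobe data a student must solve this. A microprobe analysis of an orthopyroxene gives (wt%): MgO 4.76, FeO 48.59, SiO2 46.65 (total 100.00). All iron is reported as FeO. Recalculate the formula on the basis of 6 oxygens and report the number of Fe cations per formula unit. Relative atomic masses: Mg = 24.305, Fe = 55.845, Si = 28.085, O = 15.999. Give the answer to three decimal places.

1.729 Fe apfu

MgO: 4.76/40.304 = 0.11810 mol → 0.11810 mol Mg, 0.11810 mol O.
FeO: 48.59/71.844 = 0.67633 mol → 0.67633 mol Fe, 0.67633 mol O.
SiO2: 46.65/60.083 = 0.77643 mol → 0.77643 mol Si, 1.55286 mol O.
Total oxygen = 2.34729 mol. Normalization factor = 6/2.34729 = 2.55614.
Fe per 6 O = 0.67633 × 2.55614 = 1.729.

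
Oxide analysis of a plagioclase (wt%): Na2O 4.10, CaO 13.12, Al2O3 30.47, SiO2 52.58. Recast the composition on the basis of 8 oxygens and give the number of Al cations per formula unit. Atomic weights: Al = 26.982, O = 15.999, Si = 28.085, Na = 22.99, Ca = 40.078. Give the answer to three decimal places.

1.623 Al apfu

4.10 wt% Na2O ÷ 61.979 g/mol = 0.06615 mol, giving 0.13230 Na and 0.06615 O.
13.12 wt% CaO ÷ 56.077 g/mol = 0.23396 mol, giving 0.23396 Ca and 0.23396 O.
30.47 wt% Al2O3 ÷ 101.961 g/mol = 0.29884 mol, giving 0.59768 Al and 0.89652 O.
52.58 wt% SiO2 ÷ 60.083 g/mol = 0.87512 mol, giving 0.87512 Si and 1.75024 O.
Oxygen sums to 2.94687; scaling by 8/2.94687 = 2.71474 puts the formula on 8 O.
Al: 0.59768 × 2.71474 = 1.623 atoms per formula unit.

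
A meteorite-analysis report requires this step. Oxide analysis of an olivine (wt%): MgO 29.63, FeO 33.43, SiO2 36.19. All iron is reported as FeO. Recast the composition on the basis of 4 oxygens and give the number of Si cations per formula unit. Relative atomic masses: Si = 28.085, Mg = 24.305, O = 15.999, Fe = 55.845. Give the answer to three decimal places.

1.002 Si apfu

MgO: 29.63/40.304 = 0.73516 mol → 0.73516 mol Mg, 0.73516 mol O.
FeO: 33.43/71.844 = 0.46531 mol → 0.46531 mol Fe, 0.46531 mol O.
SiO2: 36.19/60.083 = 0.60233 mol → 0.60233 mol Si, 1.20466 mol O.
Total oxygen = 2.40513 mol. Normalization factor = 4/2.40513 = 1.66311.
Si per 4 O = 0.60233 × 1.66311 = 1.002.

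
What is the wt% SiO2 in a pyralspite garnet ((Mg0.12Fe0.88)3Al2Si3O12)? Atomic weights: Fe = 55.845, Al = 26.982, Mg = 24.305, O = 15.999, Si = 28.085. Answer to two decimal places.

37.06 wt%

Molar mass of (Mg0.12Fe0.88)3Al2Si3O12 = 0.36*24.305 + 2.64*55.845 + 2*26.982 + 3*28.085 + 12*15.999 = 486.388 g/mol.
Each formula unit contains 3 Si, equivalent to 3/1 = 3.0000 mol SiO2.
M(SiO2) = 1×28.085 + 2×15.999 = 60.083 g/mol.
Mass of SiO2 per formula unit = 3.0000 × 60.083 = 180.249 g.
SiO2 wt% = 180.249 / 486.388 × 100 = 37.06%.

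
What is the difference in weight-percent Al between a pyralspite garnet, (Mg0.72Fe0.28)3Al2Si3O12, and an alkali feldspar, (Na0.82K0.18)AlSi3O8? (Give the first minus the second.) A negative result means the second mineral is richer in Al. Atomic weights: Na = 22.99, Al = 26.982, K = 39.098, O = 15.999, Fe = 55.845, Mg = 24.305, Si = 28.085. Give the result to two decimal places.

M((Mg0.72Fe0.28)3Al2Si3O12) = 429.616 g/mol, so wt% Al = 53.964/429.616 × 100 = 12.56%.
M((Na0.82K0.18)AlSi3O8) = 265.118 g/mol, so wt% Al = 26.982/265.118 × 100 = 10.18%.
12.56 − 10.18 = 2.38 pp.

2.38 percentage points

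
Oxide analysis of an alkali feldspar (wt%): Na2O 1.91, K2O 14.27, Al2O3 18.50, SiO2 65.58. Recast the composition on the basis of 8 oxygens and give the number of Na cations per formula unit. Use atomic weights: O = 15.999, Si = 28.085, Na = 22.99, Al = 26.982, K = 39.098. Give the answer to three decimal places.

Na2O (M=61.979): mol = 0.03082; Na = 0.06164, O = 0.03082.
K2O (M=94.195): mol = 0.15149; K = 0.30298, O = 0.15149.
Al2O3 (M=101.961): mol = 0.18144; Al = 0.36288, O = 0.54432.
SiO2 (M=60.083): mol = 1.09149; Si = 1.09149, O = 2.18298.
ΣO = 2.90961; factor = 8/ΣO = 2.74951.
Na apfu = 0.06164 × 2.74951 = 0.169.

0.169 Na apfu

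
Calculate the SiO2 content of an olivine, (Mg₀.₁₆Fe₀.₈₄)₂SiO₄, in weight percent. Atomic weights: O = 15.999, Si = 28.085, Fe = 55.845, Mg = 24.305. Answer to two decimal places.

31.02 wt%

Formula mass = 193.678 g/mol.
1 Si → 1.0000 mol SiO2 per formula unit; M(SiO2) = 60.083, so SiO2 mass = 60.083 g.
60.083/193.678 × 100 = 31.02 wt%.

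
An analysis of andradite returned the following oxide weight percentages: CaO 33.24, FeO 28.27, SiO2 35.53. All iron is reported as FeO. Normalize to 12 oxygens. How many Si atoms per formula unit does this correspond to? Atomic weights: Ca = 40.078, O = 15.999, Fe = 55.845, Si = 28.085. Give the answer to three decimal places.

3.272 Si apfu

33.24 wt% CaO ÷ 56.077 g/mol = 0.59276 mol, giving 0.59276 Ca and 0.59276 O.
28.27 wt% FeO ÷ 71.844 g/mol = 0.39349 mol, giving 0.39349 Fe and 0.39349 O.
35.53 wt% SiO2 ÷ 60.083 g/mol = 0.59135 mol, giving 0.59135 Si and 1.18270 O.
Oxygen sums to 2.16895; scaling by 12/2.16895 = 5.53263 puts the formula on 12 O.
Si: 0.59135 × 5.53263 = 3.272 atoms per formula unit.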